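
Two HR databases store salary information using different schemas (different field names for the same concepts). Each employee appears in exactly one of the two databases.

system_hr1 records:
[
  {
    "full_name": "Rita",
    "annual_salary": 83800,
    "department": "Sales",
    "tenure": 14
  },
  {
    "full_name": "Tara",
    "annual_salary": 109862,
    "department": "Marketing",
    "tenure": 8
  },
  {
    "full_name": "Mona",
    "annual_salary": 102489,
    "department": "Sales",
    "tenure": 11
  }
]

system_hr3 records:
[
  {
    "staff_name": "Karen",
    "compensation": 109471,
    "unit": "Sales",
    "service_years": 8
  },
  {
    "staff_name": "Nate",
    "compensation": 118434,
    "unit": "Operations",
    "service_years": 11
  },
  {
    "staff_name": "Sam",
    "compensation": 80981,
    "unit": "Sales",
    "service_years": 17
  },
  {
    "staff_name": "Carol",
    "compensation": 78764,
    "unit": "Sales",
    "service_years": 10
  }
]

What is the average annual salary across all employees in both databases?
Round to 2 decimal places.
97685.86

Schema mapping: "annual_salary" (system_hr1) = "compensation" (system_hr3) = annual salary

All salaries: [83800, 109862, 102489, 109471, 118434, 80981, 78764]
Sum: 683801
Count: 7
Average: 683801 / 7 = 97685.86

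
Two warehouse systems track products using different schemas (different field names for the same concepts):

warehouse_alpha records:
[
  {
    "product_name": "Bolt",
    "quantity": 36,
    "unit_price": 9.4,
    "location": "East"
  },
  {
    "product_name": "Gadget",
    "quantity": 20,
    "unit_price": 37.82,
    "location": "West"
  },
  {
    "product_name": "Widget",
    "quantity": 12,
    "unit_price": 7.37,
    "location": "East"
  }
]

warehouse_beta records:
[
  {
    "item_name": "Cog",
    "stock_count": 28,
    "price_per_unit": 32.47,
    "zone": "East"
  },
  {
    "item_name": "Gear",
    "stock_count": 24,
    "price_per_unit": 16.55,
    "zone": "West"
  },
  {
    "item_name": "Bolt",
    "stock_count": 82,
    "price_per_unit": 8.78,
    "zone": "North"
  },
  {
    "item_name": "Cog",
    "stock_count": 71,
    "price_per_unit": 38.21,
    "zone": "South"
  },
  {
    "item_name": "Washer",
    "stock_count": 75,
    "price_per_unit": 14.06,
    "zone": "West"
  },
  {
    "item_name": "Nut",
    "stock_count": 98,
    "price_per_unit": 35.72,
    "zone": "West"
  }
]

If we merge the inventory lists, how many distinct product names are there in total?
7

Schema mapping: "product_name" (warehouse_alpha) = "item_name" (warehouse_beta) = product name

Products in warehouse_alpha: ['Bolt', 'Gadget', 'Widget']
Products in warehouse_beta: ['Bolt', 'Cog', 'Gear', 'Nut', 'Washer']

Union (unique products): ['Bolt', 'Cog', 'Gadget', 'Gear', 'Nut', 'Washer', 'Widget']
Count: 7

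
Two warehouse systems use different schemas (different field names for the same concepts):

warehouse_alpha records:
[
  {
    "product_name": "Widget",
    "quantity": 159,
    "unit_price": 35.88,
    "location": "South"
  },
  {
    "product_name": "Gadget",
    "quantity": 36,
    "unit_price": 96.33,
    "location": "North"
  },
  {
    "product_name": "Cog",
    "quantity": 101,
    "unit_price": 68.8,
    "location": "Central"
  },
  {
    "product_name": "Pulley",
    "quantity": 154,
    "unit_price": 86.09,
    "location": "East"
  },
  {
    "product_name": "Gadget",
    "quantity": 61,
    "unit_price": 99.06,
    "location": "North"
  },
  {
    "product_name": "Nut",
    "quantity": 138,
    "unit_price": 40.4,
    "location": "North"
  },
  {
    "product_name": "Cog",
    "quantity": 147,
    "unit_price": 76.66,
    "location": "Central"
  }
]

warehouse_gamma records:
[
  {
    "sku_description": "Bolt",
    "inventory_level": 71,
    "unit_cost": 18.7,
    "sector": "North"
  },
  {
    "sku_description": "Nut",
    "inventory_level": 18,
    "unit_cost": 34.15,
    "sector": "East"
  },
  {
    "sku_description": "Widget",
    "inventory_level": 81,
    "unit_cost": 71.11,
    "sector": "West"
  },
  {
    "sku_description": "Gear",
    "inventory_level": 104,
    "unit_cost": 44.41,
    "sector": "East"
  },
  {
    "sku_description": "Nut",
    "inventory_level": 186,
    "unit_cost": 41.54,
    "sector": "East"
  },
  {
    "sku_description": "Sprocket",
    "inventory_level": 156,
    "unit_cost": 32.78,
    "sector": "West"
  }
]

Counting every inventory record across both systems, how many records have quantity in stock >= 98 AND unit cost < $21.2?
0

Schema mappings:
- "quantity" (warehouse_alpha) = "inventory_level" (warehouse_gamma) = quantity
- "unit_price" (warehouse_alpha) = "unit_cost" (warehouse_gamma) = unit cost

Records meeting both conditions in warehouse_alpha: 0
Records meeting both conditions in warehouse_gamma: 0

Total: 0 + 0 = 0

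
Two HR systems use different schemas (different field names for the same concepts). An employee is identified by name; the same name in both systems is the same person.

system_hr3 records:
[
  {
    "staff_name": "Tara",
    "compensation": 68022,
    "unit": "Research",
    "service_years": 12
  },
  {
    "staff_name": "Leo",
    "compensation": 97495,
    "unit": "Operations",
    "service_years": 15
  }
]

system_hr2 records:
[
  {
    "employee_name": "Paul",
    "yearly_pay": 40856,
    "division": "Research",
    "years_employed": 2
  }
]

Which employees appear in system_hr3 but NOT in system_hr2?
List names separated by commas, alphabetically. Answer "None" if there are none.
Leo, Tara

Schema mapping: "staff_name" (system_hr3) = "employee_name" (system_hr2) = employee name

Names in system_hr3: ['Leo', 'Tara']
Names in system_hr2: ['Paul']

In system_hr3 but not system_hr2: ['Leo', 'Tara']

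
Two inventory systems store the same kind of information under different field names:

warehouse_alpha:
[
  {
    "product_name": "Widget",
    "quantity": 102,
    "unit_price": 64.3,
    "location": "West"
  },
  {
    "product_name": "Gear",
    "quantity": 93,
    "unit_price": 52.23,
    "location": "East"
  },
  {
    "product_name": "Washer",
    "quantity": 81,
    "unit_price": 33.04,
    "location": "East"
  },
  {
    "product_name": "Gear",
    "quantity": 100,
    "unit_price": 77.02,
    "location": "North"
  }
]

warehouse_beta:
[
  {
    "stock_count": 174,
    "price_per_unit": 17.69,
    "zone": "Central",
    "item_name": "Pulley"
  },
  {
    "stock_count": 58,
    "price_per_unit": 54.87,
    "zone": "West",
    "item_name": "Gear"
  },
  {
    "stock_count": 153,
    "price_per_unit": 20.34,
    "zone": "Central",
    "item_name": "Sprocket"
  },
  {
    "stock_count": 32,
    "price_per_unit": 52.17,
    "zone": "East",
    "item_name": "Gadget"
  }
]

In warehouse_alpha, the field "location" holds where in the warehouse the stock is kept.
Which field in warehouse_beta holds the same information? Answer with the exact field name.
zone

In warehouse_alpha, "location" holds where in the warehouse the stock is kept.
The fields in warehouse_beta are: "stock_count", "price_per_unit", "zone", "item_name".
"zone" is the match: the name refers to the same concept and its values are area labels (e.g. 'Central', 'East').
The other fields ("stock_count", "price_per_unit", "item_name") hold different kinds of data.

So "location" in warehouse_alpha corresponds to "zone" in warehouse_beta.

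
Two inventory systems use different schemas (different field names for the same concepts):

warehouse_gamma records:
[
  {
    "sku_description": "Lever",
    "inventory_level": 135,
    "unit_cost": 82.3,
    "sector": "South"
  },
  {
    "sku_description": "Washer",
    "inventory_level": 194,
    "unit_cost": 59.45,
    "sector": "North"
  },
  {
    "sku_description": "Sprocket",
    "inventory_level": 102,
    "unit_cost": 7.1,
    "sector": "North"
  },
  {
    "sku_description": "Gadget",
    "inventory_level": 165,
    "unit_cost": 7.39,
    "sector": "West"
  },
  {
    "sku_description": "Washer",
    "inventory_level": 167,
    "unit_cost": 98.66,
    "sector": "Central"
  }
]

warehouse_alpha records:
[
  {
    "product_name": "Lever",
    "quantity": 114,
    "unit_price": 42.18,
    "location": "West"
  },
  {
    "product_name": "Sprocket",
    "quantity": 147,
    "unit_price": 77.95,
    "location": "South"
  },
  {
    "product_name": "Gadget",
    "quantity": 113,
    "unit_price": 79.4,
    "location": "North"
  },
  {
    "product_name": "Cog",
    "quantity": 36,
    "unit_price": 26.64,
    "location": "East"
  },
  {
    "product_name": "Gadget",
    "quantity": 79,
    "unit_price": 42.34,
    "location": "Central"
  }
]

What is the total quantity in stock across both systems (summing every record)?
1252

To reconcile these schemas, identify the field holding the quantity in stock in each system:
1. In warehouse_gamma it is "inventory_level"
2. In warehouse_alpha it is "quantity"

From warehouse_gamma: 135 + 194 + 102 + 165 + 167 = 763
From warehouse_alpha: 114 + 147 + 113 + 36 + 79 = 489

Total: 763 + 489 = 1252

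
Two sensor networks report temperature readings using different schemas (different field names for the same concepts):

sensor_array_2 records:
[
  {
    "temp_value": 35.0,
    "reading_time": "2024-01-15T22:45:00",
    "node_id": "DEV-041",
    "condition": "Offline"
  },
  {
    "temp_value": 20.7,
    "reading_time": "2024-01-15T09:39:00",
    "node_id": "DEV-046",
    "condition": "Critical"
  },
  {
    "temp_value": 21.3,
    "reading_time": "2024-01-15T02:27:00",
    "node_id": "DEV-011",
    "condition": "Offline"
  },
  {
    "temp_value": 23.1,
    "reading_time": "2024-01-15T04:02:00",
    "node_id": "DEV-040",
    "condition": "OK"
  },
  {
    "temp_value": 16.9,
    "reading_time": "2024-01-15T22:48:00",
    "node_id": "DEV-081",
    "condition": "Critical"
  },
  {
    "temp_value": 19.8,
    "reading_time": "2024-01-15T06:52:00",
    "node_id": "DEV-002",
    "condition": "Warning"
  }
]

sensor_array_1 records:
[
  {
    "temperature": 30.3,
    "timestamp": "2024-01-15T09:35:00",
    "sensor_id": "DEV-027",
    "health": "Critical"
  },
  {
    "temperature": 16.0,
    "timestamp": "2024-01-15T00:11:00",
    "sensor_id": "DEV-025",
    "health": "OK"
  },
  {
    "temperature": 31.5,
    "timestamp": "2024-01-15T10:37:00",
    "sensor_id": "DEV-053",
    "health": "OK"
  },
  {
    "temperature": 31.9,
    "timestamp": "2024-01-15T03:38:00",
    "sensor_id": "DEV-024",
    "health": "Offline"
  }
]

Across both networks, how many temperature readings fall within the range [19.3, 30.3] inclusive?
5

Schema mapping: "temp_value" (sensor_array_2) = "temperature" (sensor_array_1) = temperature

Readings in [19.3, 30.3] from sensor_array_2: 4
Readings in [19.3, 30.3] from sensor_array_1: 1

Total count: 4 + 1 = 5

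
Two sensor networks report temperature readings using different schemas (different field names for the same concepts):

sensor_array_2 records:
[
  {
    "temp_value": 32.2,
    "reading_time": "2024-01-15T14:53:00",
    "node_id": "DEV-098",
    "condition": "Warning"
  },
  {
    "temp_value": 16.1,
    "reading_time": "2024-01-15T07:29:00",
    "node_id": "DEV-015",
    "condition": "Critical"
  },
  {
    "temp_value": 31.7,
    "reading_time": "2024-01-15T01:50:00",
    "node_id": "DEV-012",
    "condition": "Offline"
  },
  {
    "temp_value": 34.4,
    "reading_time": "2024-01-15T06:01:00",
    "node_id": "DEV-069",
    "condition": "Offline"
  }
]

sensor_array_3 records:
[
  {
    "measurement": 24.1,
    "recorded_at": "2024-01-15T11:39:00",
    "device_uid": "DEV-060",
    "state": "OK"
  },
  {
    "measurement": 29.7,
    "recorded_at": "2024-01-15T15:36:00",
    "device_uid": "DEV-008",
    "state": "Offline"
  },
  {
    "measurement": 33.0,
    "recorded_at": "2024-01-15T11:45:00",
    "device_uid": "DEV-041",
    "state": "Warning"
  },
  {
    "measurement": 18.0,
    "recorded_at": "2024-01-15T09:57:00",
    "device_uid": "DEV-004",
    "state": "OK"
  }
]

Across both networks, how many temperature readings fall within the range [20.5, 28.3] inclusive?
1

Schema mapping: "temp_value" (sensor_array_2) = "measurement" (sensor_array_3) = temperature

Readings in [20.5, 28.3] from sensor_array_2: 0
Readings in [20.5, 28.3] from sensor_array_3: 1

Total count: 0 + 1 = 1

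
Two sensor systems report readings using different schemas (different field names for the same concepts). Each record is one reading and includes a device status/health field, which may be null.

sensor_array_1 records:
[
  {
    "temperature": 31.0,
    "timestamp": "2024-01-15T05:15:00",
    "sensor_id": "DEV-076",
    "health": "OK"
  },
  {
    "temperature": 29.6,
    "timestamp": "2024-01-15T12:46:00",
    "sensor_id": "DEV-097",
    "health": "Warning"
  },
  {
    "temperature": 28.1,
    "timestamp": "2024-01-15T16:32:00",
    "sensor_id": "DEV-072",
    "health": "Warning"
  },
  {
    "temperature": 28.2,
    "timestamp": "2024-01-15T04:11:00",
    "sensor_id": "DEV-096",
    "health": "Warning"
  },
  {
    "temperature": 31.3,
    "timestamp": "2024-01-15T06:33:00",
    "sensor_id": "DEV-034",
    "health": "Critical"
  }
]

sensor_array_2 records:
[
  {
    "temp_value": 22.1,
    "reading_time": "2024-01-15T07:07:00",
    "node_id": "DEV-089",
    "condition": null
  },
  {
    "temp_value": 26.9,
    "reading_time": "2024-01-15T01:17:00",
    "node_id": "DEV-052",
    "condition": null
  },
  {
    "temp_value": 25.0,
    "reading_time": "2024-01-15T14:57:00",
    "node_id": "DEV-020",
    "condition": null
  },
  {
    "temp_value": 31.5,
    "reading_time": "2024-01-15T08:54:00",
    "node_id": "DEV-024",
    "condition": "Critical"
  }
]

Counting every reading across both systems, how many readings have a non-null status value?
6

Schema mapping: "health" (sensor_array_1) = "condition" (sensor_array_2) = status

Non-null in sensor_array_1: 5
Non-null in sensor_array_2: 1

Total non-null: 5 + 1 = 6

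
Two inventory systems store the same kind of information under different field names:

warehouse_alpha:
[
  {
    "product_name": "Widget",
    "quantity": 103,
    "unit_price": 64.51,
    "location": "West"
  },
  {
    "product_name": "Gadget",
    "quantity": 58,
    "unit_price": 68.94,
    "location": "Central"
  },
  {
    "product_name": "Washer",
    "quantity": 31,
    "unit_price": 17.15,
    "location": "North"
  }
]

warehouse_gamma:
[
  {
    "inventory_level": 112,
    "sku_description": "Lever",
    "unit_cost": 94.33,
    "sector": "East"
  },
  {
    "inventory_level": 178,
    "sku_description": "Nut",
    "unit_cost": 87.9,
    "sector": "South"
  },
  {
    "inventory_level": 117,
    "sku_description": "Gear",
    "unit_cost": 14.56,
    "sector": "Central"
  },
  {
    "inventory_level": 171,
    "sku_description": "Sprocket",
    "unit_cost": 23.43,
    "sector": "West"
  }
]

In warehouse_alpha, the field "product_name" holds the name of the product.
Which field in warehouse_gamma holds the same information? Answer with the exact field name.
sku_description

In warehouse_alpha, "product_name" holds the name of the product.
The fields in warehouse_gamma are: "inventory_level", "sku_description", "unit_cost", "sector".
"sku_description" is the match: the name refers to the same concept and its values are product-name strings (e.g. 'Gear', 'Lever').
The other fields ("inventory_level", "unit_cost", "sector") hold different kinds of data.

So "product_name" in warehouse_alpha corresponds to "sku_description" in warehouse_gamma.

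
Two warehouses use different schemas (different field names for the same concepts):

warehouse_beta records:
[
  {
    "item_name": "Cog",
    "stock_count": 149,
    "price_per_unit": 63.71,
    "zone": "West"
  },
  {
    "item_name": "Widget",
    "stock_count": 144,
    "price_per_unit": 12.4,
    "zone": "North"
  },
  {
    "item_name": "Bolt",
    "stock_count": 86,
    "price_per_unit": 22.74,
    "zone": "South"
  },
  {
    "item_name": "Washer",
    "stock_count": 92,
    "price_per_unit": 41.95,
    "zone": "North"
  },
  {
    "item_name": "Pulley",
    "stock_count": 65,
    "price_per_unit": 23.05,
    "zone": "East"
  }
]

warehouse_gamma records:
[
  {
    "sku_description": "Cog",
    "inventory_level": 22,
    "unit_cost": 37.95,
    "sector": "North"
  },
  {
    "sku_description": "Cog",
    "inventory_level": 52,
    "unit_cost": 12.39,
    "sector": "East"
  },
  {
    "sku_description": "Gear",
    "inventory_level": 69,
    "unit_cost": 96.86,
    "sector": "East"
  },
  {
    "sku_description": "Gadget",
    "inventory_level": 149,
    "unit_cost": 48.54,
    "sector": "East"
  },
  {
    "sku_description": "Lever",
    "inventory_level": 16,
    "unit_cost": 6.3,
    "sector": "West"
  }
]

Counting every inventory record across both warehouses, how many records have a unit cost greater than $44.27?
3

Schema mapping: "price_per_unit" (warehouse_beta) = "unit_cost" (warehouse_gamma) = unit cost

Records > $44.27 in warehouse_beta: 1
Records > $44.27 in warehouse_gamma: 2

Total count: 1 + 2 = 3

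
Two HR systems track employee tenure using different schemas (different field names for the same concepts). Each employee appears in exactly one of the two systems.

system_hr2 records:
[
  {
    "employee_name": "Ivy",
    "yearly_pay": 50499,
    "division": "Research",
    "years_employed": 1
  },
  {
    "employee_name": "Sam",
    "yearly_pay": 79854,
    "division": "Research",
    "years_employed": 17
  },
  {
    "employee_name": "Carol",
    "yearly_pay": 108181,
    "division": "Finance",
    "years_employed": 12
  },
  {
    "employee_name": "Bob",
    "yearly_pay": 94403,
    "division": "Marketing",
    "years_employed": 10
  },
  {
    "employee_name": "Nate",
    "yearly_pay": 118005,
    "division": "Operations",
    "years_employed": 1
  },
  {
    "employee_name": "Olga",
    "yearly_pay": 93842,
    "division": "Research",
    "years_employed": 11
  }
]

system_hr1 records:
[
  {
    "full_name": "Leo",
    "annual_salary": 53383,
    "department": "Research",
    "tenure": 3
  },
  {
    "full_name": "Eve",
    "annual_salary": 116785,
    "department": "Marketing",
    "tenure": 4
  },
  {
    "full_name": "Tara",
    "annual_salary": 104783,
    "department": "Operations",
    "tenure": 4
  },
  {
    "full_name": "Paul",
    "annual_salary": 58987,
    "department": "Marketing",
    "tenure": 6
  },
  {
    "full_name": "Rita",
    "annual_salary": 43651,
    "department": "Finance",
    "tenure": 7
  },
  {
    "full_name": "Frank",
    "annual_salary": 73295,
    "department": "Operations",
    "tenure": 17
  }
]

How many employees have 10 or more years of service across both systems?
5

Reconcile schemas: "years_employed" (system_hr2) = "tenure" (system_hr1) = years of service

From system_hr2: 4 employees with >= 10 years
From system_hr1: 1 employees with >= 10 years

Total: 4 + 1 = 5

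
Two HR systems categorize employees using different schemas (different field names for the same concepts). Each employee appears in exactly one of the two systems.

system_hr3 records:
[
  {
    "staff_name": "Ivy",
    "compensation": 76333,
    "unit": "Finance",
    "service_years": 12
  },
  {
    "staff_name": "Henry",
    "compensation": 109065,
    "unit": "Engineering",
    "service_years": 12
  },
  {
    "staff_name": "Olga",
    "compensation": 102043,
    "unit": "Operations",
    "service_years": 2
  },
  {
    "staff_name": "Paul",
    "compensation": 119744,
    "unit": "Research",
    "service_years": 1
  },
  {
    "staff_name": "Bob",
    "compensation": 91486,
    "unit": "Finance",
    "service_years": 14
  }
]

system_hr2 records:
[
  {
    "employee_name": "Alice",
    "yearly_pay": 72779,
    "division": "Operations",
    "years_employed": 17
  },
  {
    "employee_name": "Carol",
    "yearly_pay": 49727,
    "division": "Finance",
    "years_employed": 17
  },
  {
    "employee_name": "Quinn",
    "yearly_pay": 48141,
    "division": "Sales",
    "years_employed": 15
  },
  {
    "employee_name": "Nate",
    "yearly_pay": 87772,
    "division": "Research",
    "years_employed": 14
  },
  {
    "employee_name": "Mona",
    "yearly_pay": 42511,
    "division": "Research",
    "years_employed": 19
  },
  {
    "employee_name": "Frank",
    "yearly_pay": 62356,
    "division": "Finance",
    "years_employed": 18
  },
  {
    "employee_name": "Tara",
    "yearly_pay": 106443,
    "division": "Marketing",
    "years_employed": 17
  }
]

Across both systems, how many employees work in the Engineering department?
1

Schema mapping: "unit" (system_hr3) = "division" (system_hr2) = department

Engineering employees in system_hr3: 1
Engineering employees in system_hr2: 0

Total in Engineering: 1 + 0 = 1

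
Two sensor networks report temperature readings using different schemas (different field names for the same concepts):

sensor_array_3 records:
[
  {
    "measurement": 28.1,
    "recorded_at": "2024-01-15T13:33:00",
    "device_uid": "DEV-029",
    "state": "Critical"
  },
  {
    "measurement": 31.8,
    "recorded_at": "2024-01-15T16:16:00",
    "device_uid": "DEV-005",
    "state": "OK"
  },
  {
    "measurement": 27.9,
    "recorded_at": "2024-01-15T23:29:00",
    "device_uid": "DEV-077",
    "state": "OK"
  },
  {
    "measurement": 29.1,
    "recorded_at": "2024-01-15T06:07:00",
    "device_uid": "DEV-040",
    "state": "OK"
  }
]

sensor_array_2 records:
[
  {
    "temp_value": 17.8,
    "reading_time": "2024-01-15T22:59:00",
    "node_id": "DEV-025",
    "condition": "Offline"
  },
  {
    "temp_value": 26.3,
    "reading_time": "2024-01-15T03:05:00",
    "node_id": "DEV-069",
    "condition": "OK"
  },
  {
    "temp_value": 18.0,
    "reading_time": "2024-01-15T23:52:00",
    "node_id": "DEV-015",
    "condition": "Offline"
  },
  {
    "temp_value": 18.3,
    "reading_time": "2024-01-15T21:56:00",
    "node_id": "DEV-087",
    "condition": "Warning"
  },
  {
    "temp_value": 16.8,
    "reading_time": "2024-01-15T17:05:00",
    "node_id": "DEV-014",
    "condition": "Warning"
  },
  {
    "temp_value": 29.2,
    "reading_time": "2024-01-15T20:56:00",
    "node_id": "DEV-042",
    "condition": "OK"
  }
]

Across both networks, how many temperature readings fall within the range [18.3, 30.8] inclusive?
6

Schema mapping: "measurement" (sensor_array_3) = "temp_value" (sensor_array_2) = temperature

Readings in [18.3, 30.8] from sensor_array_3: 3
Readings in [18.3, 30.8] from sensor_array_2: 3

Total count: 3 + 3 = 6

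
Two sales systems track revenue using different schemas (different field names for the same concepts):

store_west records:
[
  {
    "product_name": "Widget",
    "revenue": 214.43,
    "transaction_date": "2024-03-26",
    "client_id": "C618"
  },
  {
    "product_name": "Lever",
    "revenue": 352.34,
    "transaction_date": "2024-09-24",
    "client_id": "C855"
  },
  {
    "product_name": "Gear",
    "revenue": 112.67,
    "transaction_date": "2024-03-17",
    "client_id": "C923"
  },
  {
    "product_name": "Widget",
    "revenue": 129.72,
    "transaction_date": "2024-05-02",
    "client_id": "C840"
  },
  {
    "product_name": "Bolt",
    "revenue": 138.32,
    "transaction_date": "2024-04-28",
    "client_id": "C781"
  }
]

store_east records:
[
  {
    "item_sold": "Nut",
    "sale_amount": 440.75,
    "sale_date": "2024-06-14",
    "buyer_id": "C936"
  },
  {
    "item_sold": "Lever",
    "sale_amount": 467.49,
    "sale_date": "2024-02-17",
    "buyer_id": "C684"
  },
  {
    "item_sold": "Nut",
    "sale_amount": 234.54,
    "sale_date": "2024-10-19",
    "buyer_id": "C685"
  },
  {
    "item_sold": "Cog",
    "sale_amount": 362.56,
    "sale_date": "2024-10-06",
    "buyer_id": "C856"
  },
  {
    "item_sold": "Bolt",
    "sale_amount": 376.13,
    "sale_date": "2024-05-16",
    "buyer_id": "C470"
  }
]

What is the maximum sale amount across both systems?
467.49

Reconcile: "revenue" (store_west) = "sale_amount" (store_east) = sale amount

Maximum in store_west: 352.34
Maximum in store_east: 467.49

Overall maximum: max(352.34, 467.49) = 467.49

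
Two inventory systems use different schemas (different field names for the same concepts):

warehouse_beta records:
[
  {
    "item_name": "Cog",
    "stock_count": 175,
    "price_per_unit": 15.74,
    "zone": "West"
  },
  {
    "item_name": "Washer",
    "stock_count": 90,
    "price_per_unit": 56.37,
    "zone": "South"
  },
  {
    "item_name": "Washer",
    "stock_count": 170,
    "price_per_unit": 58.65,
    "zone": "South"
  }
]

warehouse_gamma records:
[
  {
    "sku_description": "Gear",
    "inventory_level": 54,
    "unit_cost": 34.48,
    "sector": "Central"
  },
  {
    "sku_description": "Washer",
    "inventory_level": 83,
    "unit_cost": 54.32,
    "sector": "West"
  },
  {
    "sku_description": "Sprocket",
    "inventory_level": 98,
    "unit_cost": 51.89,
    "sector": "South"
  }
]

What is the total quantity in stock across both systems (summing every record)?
670

To reconcile these schemas, identify the field holding the quantity in stock in each system:
1. In warehouse_beta it is "stock_count"
2. In warehouse_gamma it is "inventory_level"

From warehouse_beta: 175 + 90 + 170 = 435
From warehouse_gamma: 54 + 83 + 98 = 235

Total: 435 + 235 = 670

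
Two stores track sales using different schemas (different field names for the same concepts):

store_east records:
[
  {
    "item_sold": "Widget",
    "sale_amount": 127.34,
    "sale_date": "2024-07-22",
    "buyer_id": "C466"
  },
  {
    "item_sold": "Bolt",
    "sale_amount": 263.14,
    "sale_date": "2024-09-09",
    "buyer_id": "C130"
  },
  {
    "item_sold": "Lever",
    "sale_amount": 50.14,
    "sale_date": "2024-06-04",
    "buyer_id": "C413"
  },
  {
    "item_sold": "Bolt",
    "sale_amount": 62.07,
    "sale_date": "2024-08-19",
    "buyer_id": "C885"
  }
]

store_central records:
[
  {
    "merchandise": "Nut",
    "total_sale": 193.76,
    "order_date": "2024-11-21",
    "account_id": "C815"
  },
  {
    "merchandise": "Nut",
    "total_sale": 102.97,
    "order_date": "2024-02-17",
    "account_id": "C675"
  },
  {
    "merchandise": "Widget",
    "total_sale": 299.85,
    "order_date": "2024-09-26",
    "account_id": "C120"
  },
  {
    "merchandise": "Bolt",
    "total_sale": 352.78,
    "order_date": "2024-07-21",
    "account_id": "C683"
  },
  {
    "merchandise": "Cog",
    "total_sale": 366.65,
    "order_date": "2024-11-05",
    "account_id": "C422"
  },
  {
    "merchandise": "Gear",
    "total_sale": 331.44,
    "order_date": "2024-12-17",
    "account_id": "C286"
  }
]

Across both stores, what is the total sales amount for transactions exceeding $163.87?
1807.62

Schema mapping: "sale_amount" (store_east) = "total_sale" (store_central) = sale amount

Sum of sales > $163.87 in store_east: 263.14
Sum of sales > $163.87 in store_central: 1544.48

Total: 263.14 + 1544.48 = 1807.62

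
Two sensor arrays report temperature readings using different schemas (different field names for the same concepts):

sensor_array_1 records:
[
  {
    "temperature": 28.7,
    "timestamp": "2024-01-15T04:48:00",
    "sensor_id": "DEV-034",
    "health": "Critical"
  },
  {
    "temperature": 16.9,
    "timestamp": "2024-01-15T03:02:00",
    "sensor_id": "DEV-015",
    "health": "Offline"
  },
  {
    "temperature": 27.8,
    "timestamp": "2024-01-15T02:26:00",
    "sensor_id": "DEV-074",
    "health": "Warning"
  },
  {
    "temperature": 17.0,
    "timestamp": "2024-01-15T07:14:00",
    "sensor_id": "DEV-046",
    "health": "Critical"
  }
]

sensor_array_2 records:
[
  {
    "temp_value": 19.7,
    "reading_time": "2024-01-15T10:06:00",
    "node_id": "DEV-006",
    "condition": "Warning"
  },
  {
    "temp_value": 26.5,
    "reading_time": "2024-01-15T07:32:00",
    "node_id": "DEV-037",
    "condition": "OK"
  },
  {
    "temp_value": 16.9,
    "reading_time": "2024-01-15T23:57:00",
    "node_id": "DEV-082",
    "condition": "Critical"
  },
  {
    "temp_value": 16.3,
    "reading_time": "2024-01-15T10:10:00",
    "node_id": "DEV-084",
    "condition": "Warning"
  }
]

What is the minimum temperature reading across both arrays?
16.3

Schema mapping: "temperature" (sensor_array_1) = "temp_value" (sensor_array_2) = temperature reading

Minimum in sensor_array_1: 16.9
Minimum in sensor_array_2: 16.3

Overall minimum: min(16.9, 16.3) = 16.3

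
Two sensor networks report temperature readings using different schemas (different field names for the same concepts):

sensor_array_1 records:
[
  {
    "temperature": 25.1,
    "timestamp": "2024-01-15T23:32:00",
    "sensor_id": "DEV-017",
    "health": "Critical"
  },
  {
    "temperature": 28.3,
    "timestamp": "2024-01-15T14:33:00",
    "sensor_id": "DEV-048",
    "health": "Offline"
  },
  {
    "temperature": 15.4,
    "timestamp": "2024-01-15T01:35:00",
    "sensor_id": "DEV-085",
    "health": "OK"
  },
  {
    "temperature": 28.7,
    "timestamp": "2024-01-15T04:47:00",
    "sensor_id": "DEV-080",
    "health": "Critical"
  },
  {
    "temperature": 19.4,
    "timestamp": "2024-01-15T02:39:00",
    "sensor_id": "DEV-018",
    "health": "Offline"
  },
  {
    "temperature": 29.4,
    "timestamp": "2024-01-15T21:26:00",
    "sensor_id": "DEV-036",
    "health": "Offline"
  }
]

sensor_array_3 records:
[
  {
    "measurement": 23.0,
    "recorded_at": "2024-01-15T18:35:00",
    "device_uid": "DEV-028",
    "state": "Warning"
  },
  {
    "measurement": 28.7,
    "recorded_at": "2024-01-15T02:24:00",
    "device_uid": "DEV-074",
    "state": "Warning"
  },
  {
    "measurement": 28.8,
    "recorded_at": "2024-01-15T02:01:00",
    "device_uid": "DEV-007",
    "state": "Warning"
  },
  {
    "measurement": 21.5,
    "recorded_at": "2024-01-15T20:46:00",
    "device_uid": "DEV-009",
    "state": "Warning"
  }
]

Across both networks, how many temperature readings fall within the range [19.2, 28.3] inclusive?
5

Schema mapping: "temperature" (sensor_array_1) = "measurement" (sensor_array_3) = temperature

Readings in [19.2, 28.3] from sensor_array_1: 3
Readings in [19.2, 28.3] from sensor_array_3: 2

Total count: 3 + 2 = 5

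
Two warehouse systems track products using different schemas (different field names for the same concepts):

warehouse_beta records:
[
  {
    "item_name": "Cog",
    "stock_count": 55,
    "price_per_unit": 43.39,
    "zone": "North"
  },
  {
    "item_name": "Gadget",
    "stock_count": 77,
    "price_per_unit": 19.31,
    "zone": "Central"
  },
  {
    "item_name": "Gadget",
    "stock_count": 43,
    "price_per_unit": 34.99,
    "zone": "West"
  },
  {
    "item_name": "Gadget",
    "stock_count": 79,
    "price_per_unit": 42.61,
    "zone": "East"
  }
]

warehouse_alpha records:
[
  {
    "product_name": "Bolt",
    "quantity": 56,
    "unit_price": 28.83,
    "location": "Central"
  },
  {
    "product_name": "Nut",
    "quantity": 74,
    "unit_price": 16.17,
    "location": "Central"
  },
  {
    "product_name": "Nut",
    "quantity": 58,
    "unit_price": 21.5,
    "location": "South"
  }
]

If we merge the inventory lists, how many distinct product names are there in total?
4

Schema mapping: "item_name" (warehouse_beta) = "product_name" (warehouse_alpha) = product name

Products in warehouse_beta: ['Cog', 'Gadget']
Products in warehouse_alpha: ['Bolt', 'Nut']

Union (unique products): ['Bolt', 'Cog', 'Gadget', 'Nut']
Count: 4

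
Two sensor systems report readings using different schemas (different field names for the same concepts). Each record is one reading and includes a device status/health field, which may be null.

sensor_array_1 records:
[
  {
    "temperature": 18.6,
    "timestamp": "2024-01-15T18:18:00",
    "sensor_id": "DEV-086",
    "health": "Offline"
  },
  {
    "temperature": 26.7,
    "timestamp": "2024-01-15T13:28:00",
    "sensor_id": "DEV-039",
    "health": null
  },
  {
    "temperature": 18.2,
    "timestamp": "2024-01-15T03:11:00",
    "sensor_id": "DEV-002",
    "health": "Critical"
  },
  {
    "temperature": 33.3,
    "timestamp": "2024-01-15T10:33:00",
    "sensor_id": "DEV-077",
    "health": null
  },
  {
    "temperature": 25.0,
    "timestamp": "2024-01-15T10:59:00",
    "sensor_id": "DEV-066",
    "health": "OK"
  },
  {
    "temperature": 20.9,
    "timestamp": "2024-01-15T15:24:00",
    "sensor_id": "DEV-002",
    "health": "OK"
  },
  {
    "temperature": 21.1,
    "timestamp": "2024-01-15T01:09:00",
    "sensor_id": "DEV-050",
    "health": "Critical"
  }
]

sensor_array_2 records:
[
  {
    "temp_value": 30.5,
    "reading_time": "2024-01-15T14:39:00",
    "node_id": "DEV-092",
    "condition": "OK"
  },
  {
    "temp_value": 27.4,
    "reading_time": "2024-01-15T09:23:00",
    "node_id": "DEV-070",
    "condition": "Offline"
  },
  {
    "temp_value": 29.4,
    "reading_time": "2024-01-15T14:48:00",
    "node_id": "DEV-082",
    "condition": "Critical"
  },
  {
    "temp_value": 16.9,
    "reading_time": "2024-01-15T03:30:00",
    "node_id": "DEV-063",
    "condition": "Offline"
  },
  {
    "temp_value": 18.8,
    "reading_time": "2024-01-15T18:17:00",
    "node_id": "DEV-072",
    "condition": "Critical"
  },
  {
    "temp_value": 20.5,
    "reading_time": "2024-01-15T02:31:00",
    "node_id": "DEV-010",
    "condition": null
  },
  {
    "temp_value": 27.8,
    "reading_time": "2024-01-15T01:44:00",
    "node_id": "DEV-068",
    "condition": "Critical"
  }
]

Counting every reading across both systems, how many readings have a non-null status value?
11

Schema mapping: "health" (sensor_array_1) = "condition" (sensor_array_2) = status

Non-null in sensor_array_1: 5
Non-null in sensor_array_2: 6

Total non-null: 5 + 6 = 11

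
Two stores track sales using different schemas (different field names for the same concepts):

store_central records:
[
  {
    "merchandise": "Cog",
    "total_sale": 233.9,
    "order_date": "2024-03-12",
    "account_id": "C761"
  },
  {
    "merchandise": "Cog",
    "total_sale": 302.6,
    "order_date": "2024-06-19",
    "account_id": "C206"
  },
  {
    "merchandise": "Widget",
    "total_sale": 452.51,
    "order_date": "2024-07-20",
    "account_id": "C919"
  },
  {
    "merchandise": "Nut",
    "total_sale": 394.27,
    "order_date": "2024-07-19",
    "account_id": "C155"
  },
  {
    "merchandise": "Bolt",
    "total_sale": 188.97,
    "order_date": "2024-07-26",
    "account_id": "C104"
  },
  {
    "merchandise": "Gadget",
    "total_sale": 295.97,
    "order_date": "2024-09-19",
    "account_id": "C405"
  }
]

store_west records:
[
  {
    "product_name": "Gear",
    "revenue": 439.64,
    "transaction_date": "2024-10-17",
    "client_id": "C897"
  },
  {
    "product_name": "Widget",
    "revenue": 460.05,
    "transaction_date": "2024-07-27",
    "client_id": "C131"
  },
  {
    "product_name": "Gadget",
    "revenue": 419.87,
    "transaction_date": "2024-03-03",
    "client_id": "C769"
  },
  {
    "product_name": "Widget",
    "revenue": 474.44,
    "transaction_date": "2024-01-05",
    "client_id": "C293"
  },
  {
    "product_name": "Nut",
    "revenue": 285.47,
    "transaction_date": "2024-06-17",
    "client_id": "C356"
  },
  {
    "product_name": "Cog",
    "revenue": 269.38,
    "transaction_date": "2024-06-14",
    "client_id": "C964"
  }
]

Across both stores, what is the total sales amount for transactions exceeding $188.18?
4217.07

Schema mapping: "total_sale" (store_central) = "revenue" (store_west) = sale amount

Sum of sales > $188.18 in store_central: 1868.22
Sum of sales > $188.18 in store_west: 2348.85

Total: 1868.22 + 2348.85 = 4217.07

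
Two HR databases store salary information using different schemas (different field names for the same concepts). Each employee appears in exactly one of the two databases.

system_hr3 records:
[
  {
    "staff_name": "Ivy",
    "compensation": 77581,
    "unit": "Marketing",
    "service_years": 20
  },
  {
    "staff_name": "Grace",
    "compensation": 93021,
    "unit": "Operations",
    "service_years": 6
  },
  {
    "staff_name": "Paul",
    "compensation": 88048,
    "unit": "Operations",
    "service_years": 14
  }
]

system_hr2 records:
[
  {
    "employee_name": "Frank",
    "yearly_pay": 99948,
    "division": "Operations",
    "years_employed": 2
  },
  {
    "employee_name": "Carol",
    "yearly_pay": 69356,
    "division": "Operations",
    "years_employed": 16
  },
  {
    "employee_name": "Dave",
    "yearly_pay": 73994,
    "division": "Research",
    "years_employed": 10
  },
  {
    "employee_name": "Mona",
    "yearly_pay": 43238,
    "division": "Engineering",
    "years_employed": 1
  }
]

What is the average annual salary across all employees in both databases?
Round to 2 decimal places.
77883.71

Schema mapping: "compensation" (system_hr3) = "yearly_pay" (system_hr2) = annual salary

All salaries: [77581, 93021, 88048, 99948, 69356, 73994, 43238]
Sum: 545186
Count: 7
Average: 545186 / 7 = 77883.71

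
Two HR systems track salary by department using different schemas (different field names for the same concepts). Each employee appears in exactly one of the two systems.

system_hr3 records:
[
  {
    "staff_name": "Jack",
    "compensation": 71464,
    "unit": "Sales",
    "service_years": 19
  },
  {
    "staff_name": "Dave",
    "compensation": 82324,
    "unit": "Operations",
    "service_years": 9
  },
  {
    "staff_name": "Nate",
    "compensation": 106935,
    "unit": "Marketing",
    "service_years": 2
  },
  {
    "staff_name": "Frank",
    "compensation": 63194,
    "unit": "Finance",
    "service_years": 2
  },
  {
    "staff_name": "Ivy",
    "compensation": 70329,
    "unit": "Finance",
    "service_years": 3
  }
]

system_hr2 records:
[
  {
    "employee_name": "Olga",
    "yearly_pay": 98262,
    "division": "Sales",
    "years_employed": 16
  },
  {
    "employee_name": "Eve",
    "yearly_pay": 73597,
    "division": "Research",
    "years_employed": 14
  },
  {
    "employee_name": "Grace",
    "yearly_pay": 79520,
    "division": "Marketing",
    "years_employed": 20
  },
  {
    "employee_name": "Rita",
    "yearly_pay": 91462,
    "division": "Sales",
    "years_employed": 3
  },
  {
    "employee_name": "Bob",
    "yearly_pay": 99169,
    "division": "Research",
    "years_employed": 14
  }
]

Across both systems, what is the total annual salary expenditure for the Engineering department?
0

Schema mappings:
- "unit" (system_hr3) = "division" (system_hr2) = department
- "compensation" (system_hr3) = "yearly_pay" (system_hr2) = salary

Engineering salaries from system_hr3: 0
Engineering salaries from system_hr2: 0

Total: 0 + 0 = 0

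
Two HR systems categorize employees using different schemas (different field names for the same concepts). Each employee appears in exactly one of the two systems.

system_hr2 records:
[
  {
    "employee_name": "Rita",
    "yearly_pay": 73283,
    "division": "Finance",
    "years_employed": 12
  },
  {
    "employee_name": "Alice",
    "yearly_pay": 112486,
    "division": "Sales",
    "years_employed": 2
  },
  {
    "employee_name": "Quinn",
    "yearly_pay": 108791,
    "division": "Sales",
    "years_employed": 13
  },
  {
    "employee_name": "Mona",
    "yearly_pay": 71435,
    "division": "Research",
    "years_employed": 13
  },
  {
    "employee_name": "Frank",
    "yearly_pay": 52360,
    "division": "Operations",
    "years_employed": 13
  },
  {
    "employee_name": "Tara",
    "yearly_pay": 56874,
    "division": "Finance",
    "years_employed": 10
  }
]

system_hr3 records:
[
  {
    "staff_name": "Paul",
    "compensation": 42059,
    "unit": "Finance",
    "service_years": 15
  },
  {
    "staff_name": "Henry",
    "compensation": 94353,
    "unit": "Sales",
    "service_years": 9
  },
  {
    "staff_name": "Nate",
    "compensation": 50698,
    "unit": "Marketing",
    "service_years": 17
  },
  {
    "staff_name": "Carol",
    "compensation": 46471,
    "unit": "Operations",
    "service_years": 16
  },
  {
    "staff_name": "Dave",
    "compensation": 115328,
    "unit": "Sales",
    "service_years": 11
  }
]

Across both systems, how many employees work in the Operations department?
2

Schema mapping: "division" (system_hr2) = "unit" (system_hr3) = department

Operations employees in system_hr2: 1
Operations employees in system_hr3: 1

Total in Operations: 1 + 1 = 2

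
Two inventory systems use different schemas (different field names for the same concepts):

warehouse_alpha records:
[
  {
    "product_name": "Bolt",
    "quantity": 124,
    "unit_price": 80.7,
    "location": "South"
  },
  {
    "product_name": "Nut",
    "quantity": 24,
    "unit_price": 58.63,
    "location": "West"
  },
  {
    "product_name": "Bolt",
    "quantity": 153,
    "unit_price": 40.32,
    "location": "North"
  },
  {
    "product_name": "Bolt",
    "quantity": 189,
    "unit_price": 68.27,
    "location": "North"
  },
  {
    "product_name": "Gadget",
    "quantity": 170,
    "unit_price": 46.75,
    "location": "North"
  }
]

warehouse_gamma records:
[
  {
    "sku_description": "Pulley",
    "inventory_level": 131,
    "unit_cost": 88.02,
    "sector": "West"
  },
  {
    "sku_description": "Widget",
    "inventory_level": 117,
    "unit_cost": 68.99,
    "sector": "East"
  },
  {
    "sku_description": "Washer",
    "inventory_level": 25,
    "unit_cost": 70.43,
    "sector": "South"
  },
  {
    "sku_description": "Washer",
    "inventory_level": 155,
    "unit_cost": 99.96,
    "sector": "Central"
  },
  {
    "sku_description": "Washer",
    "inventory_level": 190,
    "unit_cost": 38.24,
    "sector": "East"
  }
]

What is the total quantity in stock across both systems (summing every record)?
1278

To reconcile these schemas, identify the field holding the quantity in stock in each system:
1. In warehouse_alpha it is "quantity"
2. In warehouse_gamma it is "inventory_level"

From warehouse_alpha: 124 + 24 + 153 + 189 + 170 = 660
From warehouse_gamma: 131 + 117 + 25 + 155 + 190 = 618

Total: 660 + 618 = 1278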